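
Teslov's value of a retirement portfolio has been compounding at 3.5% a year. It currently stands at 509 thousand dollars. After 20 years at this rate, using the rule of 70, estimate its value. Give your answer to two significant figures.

Doubling time ≈ 70/3.5 = 20.00 years.
20 years is 20/20.00 ≈ 1.00 doublings, a factor of 2^1.00 ≈ 2.00.
509 × 2.00 ≈ 1000 thousand dollars.

approximately 1000 thousand dollars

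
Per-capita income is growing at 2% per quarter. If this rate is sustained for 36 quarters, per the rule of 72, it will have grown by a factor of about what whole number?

Doubling time ≈ 72/2 = 36.00 quarters.
36/36.00 ≈ 1 doubling, so about 2^1 = 2×.

about 2 times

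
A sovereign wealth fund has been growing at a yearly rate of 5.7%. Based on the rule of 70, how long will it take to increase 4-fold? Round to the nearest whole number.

25 years

Doubling time ≈ 70/5.7 = 12.28 years.
Getting to 4× needs 2 doublings: 2 × 12.28 ≈ 25 years.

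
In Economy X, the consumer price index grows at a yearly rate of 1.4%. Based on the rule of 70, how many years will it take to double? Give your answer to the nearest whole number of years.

Doubling time ≈ 70 / 1.4 = 50.00 years.

roughly 50 years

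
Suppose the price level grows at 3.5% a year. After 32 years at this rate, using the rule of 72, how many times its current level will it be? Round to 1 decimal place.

Doubles every ≈ 20.57 years (72/3.5).
32 years is 1.56 doublings; 2^1.56 ≈ 2.9×.

approximately 2.9 times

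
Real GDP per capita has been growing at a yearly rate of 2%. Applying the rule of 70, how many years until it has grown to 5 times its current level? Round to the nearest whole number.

around 81 years

Doubling time ≈ 70/2 = 35.00 years.
5× is log₂ 5 ≈ 2.32 doublings, so ≈ 2.32 × 35.00 = 81 years.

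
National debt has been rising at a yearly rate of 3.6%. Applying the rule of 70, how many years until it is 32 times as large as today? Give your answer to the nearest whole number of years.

around 97 years

At 3.6% it doubles every 70/3.6 ≈ 19.44 years.
32 = 2^5, so 5 doublings → 97 years.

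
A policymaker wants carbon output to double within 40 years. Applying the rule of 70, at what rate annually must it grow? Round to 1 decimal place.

70 / 40 ≈ 1.75, so about 1.8% annually.

1.8%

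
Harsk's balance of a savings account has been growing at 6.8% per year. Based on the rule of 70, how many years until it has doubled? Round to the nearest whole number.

about 10 years

At 6.8%, doubling takes about 70/6.8 = 10.29 years.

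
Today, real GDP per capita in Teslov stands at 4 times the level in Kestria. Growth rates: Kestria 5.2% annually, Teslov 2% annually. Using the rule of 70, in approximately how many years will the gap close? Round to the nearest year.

What matters is the difference: 3.2 pp.
Rule of 70 on the gap: the ratio halves every 70/3.2 ≈ 21.88 years.
A 4 times gap closes after 2 halvings: 2 × 21.88 ≈ 44 years.

around 44 years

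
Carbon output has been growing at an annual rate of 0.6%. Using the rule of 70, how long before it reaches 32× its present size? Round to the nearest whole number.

Doubling time ≈ 70/0.6 = 116.67 years.
Getting to 32× needs 5 doublings: 5 × 116.67 ≈ 583 years.

approximately 583 years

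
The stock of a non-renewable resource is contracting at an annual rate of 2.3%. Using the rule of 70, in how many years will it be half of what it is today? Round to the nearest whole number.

Halving time ≈ 70 / 2.3 = 30.43 → 30 years.

around 30 years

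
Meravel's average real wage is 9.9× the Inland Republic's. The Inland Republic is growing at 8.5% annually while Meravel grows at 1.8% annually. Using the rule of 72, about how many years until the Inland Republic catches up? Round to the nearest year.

What matters is the difference: 6.7 pp.
Rule of 72 on the gap: the ratio halves every 72/6.7 ≈ 10.75 years.
A 9.9× gap takes log₂(9.9) ≈ 3.31 halvings to close: 3.31 × 10.75 ≈ 36 years.

about 36 years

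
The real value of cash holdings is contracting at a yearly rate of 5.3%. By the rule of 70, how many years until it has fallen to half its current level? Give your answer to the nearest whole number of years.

around 13 years

Falling at 5.3%, it halves about every 70/5.3 = 13.21 years.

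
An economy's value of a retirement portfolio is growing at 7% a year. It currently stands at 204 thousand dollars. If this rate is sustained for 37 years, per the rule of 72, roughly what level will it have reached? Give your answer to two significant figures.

Doubling time ≈ 72/7 = 10.29 years.
37 years is 37/10.29 ≈ 3.60 doublings, a factor of 2^3.60 ≈ 12.13.
204 × 12.13 ≈ 2500 thousand dollars.

about 2500 thousand dollars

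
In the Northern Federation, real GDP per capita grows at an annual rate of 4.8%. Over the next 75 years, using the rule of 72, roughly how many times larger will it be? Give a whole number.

roughly 32 times

72/4.8 ≈ 15.00 years per doubling.
75 years fits 5 doublings: 2^5 = 32.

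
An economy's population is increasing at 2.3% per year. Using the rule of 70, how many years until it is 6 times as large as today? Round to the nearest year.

roughly 79 years

At 2.3% it doubles every 70/2.3 ≈ 30.43 years.
Reaching 6× takes log₂(6) ≈ 2.58 doublings.
2.58 × 30.43 ≈ 79 years.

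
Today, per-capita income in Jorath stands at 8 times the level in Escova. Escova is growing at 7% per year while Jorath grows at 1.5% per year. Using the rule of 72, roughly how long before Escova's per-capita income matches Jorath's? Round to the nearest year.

≈ 39 years

What matters is the difference: 5.5 pp.
Rule of 72 on the gap: the ratio halves every 72/5.5 ≈ 13.09 years.
An 8 times gap closes after 3 halvings: 3 × 13.09 ≈ 39 years.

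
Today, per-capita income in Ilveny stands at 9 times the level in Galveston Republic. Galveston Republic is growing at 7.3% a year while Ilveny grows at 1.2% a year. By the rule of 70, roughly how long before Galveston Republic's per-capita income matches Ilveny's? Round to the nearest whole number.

Galveston Republic gains on Ilveny at 7.3% − 1.2% = 6.1 points a year.
At that relative rate the gap halves every 70/6.1 ≈ 11.48 years.
A 9 times gap takes log₂(9) ≈ 3.17 halvings to close: 3.17 × 11.48 ≈ 36 years.

roughly 36 years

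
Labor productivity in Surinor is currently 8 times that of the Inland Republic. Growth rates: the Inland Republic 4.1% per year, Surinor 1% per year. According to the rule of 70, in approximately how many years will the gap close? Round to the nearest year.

What matters is the difference: 3.1 pp.
Rule of 70 on the gap: the ratio halves every 70/3.1 ≈ 22.58 years.
An 8 times gap closes after 3 halvings: 3 × 22.58 ≈ 68 years.

≈ 68 years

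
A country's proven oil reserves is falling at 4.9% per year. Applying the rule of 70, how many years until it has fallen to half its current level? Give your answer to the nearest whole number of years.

The rule works in reverse for decay: 70/4.9 ≈ 14.29 years to halve.

about 14 years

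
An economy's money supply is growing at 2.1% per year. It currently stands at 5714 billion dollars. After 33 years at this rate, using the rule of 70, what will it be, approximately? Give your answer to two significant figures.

approximately 11000 billion dollars

It doubles every 70/2.1 ≈ 33.33 years, so 33 years is 0.99 doublings.
2^0.99 ≈ 1.99; 5714 × 1.99 ≈ 11000 billion dollars.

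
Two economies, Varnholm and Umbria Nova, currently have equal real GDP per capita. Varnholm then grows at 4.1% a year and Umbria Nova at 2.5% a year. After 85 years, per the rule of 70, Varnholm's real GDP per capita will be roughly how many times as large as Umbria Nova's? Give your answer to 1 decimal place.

Only the 1.6-point difference matters.
70/1.6 ≈ 43.75 years per doubling of the ratio; 85 years gives 1.94 doublings, so ≈ 3.8×.

about 3.8 times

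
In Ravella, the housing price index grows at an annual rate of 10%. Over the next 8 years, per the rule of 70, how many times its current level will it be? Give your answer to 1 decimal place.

roughly 2.2 times

Doubling time ≈ 70/10 = 7.00 years.
8 years / 7.00 ≈ 1.14 doublings → factor 2^1.14 ≈ 2.2.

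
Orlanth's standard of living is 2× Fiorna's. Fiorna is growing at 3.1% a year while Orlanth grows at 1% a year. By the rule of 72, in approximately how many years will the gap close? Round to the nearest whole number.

The growth-rate gap is 3.1% − 1% = 2.1 percentage points.
So the ratio between them halves every 72/2.1 ≈ 34.29 years.
A 2× gap closes after 1 halving: 1 × 34.29 ≈ 34 years.

roughly 34 years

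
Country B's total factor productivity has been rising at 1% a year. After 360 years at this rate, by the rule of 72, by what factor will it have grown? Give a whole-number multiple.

around 32 times

At 1% one doubling takes ≈ 72.00 years; 360 years is 5 of them, so ×32.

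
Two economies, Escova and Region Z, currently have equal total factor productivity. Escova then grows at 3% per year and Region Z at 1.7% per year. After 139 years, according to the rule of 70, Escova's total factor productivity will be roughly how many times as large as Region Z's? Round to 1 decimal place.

roughly 6.0 times

Only the 1.3-point difference matters.
70/1.3 ≈ 53.85 years per doubling of the ratio; 139 years gives 2.58 doublings, so ≈ 6.0×.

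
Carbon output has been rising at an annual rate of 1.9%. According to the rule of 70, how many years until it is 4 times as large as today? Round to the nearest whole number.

roughly 74 years

At 1.9% it doubles every 70/1.9 ≈ 36.84 years.
4× is 2 doublings, so 2 × 36.84 ≈ 74 years.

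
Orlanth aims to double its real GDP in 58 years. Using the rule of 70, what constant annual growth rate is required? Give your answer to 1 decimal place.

70 / 58 ≈ 1.21, so about 1.2% annually.

1.2%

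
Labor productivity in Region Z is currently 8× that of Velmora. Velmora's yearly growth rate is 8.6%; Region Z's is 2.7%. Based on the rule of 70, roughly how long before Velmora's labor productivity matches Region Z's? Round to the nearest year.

around 36 years

The growth-rate gap is 8.6% − 2.7% = 5.9 percentage points.
So the ratio between them halves every 70/5.9 ≈ 11.86 years.
An 8× gap closes after 3 halvings: 3 × 11.86 ≈ 36 years.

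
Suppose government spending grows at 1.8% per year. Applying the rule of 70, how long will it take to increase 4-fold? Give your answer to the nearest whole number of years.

At 1.8% it doubles every 70/1.8 ≈ 38.89 years.
Getting to 4× needs 2 doublings: 2 × 38.89 ≈ 78 years.

roughly 78 years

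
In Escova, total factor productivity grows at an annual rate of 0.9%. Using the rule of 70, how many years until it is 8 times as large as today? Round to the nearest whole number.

One doubling takes 70/0.9 = 77.78 years.
8 = 2^3, so 3 doublings → 233 years.

around 233 years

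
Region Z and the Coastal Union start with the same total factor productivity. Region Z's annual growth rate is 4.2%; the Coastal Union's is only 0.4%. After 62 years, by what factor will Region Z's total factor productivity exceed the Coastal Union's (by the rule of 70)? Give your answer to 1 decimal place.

Rate gap = 4.2% − 0.4% = 3.8 points.
The ratio doubles every 70/3.8 ≈ 18.42 years.
62/18.42 ≈ 3.37 doublings → ratio ≈ 2^3.37 ≈ 10.3.

around 10.3 times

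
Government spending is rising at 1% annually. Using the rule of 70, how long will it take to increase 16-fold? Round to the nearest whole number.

At 1% it doubles every 70/1 ≈ 70.00 years.
16× is 4 doublings, so 4 × 70.00 ≈ 280 years.

roughly 280 years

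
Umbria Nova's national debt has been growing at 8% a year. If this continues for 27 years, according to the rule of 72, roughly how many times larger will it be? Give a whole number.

around 8 times

72/8 ≈ 9.00 years per doubling.
27 years fits 3 doublings: 2^3 = 8.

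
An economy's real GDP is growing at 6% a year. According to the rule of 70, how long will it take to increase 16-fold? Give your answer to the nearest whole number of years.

Doubling time ≈ 70/6 = 11.67 years.
16× is 4 doublings, so 4 × 11.67 ≈ 47 years.

roughly 47 years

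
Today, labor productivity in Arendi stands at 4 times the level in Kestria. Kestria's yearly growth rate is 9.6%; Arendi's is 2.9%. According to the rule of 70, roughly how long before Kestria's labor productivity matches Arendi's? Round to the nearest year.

roughly 21 years

The growth-rate gap is 9.6% − 2.9% = 6.7 percentage points.
So the ratio between them halves every 70/6.7 ≈ 10.45 years.
A 4 times gap closes after 2 halvings: 2 × 10.45 ≈ 21 years.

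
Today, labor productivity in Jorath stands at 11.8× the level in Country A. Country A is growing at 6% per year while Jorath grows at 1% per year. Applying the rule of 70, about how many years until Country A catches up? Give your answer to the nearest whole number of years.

about 50 years

What matters is the difference: 5 pp.
Rule of 70 on the gap: the ratio halves every 70/5 ≈ 14.00 years.
An 11.8× gap takes log₂(11.8) ≈ 3.56 halvings to close: 3.56 × 14.00 ≈ 50 years.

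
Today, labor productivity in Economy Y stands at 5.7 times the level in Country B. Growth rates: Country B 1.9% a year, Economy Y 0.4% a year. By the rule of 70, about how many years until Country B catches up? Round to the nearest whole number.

Country B gains on Economy Y at 1.9% − 0.4% = 1.5 points a year.
At that relative rate the gap halves every 70/1.5 ≈ 46.67 years.
A 5.7 times gap takes log₂(5.7) ≈ 2.51 halvings to close: 2.51 × 46.67 ≈ 117 years.

approximately 117 years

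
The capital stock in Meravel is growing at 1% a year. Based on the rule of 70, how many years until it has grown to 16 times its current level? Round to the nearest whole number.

Doubling time ≈ 70/1 = 70.00 years.
Getting to 16× needs 4 doublings: 4 × 70.00 ≈ 280 years.

about 280 years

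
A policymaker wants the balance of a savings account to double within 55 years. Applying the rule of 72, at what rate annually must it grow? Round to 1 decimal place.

roughly 1.3%

72 / 55 ≈ 1.31, so about 1.3% annually.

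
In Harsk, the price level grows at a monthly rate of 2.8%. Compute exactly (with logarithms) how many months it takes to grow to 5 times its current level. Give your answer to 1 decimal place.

t = ln(5) / ln(1 + 0.028) = 1.6094 / 0.027615 ≈ 58.28.

58.3 months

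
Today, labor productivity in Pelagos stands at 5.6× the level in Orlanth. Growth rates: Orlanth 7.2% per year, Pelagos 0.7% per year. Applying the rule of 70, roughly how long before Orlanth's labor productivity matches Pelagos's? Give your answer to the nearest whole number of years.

What matters is the difference: 6.5 pp.
Rule of 70 on the gap: the ratio halves every 70/6.5 ≈ 10.77 years.
A 5.6× gap takes log₂(5.6) ≈ 2.49 halvings to close: 2.49 × 10.77 ≈ 27 years.

around 27 years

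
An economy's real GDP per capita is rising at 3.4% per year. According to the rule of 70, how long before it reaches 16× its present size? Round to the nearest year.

≈ 82 years

One doubling takes 70/3.4 = 20.59 years.
16× is 4 doublings, so 4 × 20.59 ≈ 82 years.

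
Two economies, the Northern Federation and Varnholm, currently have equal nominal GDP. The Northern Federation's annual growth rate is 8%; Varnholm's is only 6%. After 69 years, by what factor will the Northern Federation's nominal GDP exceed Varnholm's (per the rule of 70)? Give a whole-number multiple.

approximately 4 times

Rate gap = 8% − 6% = 2 points.
The ratio doubles every 70/2 ≈ 35.00 years.
69/35.00 ≈ 1.97 doublings → ratio ≈ 2^1.97 ≈ 4.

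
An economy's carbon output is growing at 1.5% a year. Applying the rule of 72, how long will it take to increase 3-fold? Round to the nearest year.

around 76 years

Doubling time ≈ 72/1.5 = 48.00 years.
Reaching 3× takes log₂(3) ≈ 1.58 doublings.
1.58 × 48.00 ≈ 76 years.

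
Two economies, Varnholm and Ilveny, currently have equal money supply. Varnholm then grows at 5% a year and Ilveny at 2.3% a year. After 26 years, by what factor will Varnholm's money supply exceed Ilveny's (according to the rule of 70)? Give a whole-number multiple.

about 2 times

Rate gap = 5% − 2.3% = 2.7 points.
The ratio doubles every 70/2.7 ≈ 25.93 years.
26/25.93 ≈ 1.00 doublings → ratio ≈ 2^1.00 ≈ 2.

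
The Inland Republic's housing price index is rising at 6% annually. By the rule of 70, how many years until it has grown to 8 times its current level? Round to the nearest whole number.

Doubling time ≈ 70/6 = 11.67 years.
8× is 3 doublings, so 3 × 11.67 ≈ 35 years.

roughly 35 years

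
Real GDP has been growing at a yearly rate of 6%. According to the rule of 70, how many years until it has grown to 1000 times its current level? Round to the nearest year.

At 6% it doubles every 70/6 ≈ 11.67 years.
1000× is log₂ 1000 ≈ 9.97 doublings, so ≈ 9.97 × 11.67 = 116 years.

roughly 116 years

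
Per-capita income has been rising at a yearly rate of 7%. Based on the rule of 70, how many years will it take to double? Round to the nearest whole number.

around 10 years

70/7 ≈ 10.00, so it doubles roughly every 10 years.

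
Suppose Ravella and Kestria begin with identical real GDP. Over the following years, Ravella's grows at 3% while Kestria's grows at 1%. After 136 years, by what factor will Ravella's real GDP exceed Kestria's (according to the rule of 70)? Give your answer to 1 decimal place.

approximately 14.8 times

Rate gap = 3% − 1% = 2 points.
The ratio doubles every 70/2 ≈ 35.00 years.
136/35.00 ≈ 3.89 doublings → ratio ≈ 2^3.89 ≈ 14.8.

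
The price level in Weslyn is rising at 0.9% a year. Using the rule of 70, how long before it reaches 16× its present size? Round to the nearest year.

Doubling time ≈ 70/0.9 = 77.78 years.
16 = 2^4, so 4 doublings → 311 years.

311 years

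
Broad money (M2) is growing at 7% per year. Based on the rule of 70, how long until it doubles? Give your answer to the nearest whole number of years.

roughly 10 years

Doubling time ≈ 70 / 7 = 10.00 years.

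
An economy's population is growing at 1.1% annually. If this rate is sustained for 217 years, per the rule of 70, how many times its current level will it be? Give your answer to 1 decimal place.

10.6 times

Doubling time ≈ 70/1.1 = 63.64 years.
217 years / 63.64 ≈ 3.41 doublings → factor 2^3.41 ≈ 10.6.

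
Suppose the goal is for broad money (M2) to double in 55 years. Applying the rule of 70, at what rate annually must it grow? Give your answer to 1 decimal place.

roughly 1.3% annually

70 / 55 ≈ 1.27, so about 1.3% annually.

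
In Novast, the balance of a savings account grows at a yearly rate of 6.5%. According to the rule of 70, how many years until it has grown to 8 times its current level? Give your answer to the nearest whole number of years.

around 32 years

Doubling time ≈ 70/6.5 = 10.77 years.
8 = 2^3, so 3 doublings → 32 years.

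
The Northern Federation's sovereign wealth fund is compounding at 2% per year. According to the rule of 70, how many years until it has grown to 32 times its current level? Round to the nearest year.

Doubling time ≈ 70/2 = 35.00 years.
32× is 5 doublings, so 5 × 35.00 ≈ 175 years.

about 175 years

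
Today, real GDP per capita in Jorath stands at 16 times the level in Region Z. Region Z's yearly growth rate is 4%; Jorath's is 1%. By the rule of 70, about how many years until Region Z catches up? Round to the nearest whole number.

What matters is the difference: 3 pp.
Rule of 70 on the gap: the ratio halves every 70/3 ≈ 23.33 years.
A 16 times gap closes after 4 halvings: 4 × 23.33 ≈ 93 years.

about 93 years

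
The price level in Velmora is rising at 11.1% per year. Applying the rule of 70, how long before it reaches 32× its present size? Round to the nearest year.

One doubling takes 70/11.1 = 6.31 years.
32 = 2^5, so 5 doublings → 32 years.

approximately 32 years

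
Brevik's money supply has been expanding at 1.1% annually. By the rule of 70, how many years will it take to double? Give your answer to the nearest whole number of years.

approximately 64 years

70/1.1 ≈ 63.64, so it doubles roughly every 64 years.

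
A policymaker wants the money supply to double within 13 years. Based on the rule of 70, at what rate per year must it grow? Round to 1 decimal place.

around 5.4% per year

70 / 13 ≈ 5.38, so about 5.4% per year.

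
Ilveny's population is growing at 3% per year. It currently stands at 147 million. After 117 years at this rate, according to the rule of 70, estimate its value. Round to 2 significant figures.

approximately 4800 million

It doubles every 70/3 ≈ 23.33 years, so 117 years is 5.02 doublings.
2^5.02 ≈ 32.45; 147 × 32.45 ≈ 4800 million.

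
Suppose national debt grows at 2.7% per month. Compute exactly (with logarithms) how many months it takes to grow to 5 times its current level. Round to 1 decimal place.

t = ln(5) / ln(1 + 0.027) = 1.6094 / 0.026642 ≈ 60.41.

60.4 months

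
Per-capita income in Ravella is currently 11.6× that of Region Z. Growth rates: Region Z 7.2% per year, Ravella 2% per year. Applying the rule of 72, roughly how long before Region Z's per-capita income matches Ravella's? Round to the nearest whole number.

around 49 years

Region Z gains on Ravella at 7.2% − 2% = 5.2 points a year.
At that relative rate the gap halves every 72/5.2 ≈ 13.85 years.
An 11.6× gap takes log₂(11.6) ≈ 3.54 halvings to close: 3.54 × 13.85 ≈ 49 years.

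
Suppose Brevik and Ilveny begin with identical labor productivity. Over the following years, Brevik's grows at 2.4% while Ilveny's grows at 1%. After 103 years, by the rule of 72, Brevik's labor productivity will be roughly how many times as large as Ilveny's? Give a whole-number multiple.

approximately 4 times

Brevik pulls ahead at 1.4 pp per year, so the ratio doubles every 72/1.4 ≈ 51.43 years.
In 103 years that's 2.00 doublings: 2^2.00 ≈ 4.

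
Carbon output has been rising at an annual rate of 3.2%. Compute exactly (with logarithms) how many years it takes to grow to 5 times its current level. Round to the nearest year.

51 years

t = ln(5) / ln(1 + 0.032) = 1.6094 / 0.031499 ≈ 51.09.
≈ 51 years.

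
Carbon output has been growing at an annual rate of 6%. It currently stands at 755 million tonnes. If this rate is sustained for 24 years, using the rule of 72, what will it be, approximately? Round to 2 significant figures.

Doubling time ≈ 72/6 = 12.00 years.
24 years is 24/12.00 ≈ 2.00 doublings, a factor of 2^2.00 ≈ 4.00.
755 × 4.00 ≈ 3000 million tonnes.

3000 million tonnes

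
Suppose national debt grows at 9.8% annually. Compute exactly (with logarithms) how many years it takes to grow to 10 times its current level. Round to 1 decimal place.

24.6 years

t = ln(10) / ln(1 + 0.098) = 2.3026 / 0.093490 ≈ 24.63.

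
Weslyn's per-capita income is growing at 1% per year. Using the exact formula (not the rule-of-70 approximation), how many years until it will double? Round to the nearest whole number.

70 years

t = ln(2) / ln(1 + 0.01) = 0.6931 / 0.009950 ≈ 69.66.
≈ 70 years.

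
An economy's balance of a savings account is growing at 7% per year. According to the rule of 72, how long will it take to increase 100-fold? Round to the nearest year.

One doubling takes 72/7 = 10.29 years.
Reaching 100× takes log₂(100) ≈ 6.64 doublings.
6.64 × 10.29 ≈ 68 years.

around 68 years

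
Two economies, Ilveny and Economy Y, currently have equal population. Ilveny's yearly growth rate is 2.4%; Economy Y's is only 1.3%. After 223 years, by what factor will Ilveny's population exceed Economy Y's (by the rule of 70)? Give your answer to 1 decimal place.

Rate gap = 2.4% − 1.3% = 1.1 points.
The ratio doubles every 70/1.1 ≈ 63.64 years.
223/63.64 ≈ 3.50 doublings → ratio ≈ 2^3.50 ≈ 11.3.

about 11.3 times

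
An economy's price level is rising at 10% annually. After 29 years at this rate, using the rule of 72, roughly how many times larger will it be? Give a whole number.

16 times

Doubling time ≈ 72/10 = 7.20 years.
29/7.20 ≈ 4 doublings, so about 2^4 = 16×.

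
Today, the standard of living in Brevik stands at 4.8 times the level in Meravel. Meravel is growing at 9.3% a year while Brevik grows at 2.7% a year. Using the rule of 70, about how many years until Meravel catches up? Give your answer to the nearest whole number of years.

The growth-rate gap is 9.3% − 2.7% = 6.6 percentage points.
So the ratio between them halves every 70/6.6 ≈ 10.61 years.
A 4.8 times gap takes log₂(4.8) ≈ 2.26 halvings to close: 2.26 × 10.61 ≈ 24 years.

around 24 years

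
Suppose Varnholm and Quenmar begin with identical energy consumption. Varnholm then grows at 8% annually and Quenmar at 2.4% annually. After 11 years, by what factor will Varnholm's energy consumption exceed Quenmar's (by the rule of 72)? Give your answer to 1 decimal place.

approximately 1.8 times

Rate gap = 8% − 2.4% = 5.6 points.
The ratio doubles every 72/5.6 ≈ 12.86 years.
11/12.86 ≈ 0.86 doublings → ratio ≈ 2^0.86 ≈ 1.8.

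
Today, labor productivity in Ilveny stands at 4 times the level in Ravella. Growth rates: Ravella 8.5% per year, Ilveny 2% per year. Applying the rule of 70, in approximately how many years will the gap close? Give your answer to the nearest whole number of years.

around 22 years

What matters is the difference: 6.5 pp.
Rule of 70 on the gap: the ratio halves every 70/6.5 ≈ 10.77 years.
A 4 times gap closes after 2 halvings: 2 × 10.77 ≈ 22 years.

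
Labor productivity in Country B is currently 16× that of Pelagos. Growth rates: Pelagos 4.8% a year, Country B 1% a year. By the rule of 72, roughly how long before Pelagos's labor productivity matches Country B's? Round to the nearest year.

What matters is the difference: 3.8 pp.
Rule of 72 on the gap: the ratio halves every 72/3.8 ≈ 18.95 years.
A 16× gap closes after 4 halvings: 4 × 18.95 ≈ 76 years.

around 76 years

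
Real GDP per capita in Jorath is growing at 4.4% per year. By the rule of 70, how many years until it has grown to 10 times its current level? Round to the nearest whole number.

53 years

At 4.4% it doubles every 70/4.4 ≈ 15.91 years.
10× is log₂ 10 ≈ 3.32 doublings, so ≈ 3.32 × 15.91 = 53 years.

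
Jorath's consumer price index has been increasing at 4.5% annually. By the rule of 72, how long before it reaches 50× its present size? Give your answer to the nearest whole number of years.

approximately 90 years

Doubling time ≈ 72/4.5 = 16.00 years.
50× is log₂ 50 ≈ 5.64 doublings, so ≈ 5.64 × 16.00 = 90 years.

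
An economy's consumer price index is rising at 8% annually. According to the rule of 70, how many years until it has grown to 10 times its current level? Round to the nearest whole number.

At 8% it doubles every 70/8 ≈ 8.75 years.
10× is log₂ 10 ≈ 3.32 doublings, so ≈ 3.32 × 8.75 = 29 years.

approximately 29 years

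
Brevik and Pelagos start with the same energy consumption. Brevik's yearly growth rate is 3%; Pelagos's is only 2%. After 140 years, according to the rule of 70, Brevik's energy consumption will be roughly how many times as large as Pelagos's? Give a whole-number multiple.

about 4 times

Rate gap = 3% − 2% = 1 point.
The ratio doubles every 70/1 ≈ 70.00 years.
140/70.00 ≈ 2.00 doublings → ratio ≈ 2^2.00 ≈ 4.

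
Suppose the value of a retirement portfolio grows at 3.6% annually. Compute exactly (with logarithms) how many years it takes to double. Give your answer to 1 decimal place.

19.6 years

t = ln(2) / ln(1 + 0.036) = 0.6931 / 0.035367 ≈ 19.60.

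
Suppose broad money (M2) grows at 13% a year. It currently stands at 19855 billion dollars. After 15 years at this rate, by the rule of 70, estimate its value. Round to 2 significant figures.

roughly 140000 billion dollars

It doubles every 70/13 ≈ 5.38 years, so 15 years is 2.79 doublings.
2^2.79 ≈ 6.92; 19855 × 6.92 ≈ 140000 billion dollars.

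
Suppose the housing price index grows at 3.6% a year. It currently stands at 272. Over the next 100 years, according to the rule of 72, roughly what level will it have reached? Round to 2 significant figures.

It doubles every 72/3.6 ≈ 20.00 years, so 100 years is 5.00 doublings.
2^5.00 ≈ 32.00; 272 × 32.00 ≈ 8700.

about 8700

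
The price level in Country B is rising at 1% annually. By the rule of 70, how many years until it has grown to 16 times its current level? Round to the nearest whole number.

At 1% it doubles every 70/1 ≈ 70.00 years.
16× is 4 doublings, so 4 × 70.00 ≈ 280 years.

around 280 years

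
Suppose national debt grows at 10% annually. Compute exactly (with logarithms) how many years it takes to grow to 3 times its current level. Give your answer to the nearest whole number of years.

12 years

t = ln(3) / ln(1 + 0.1) = 1.0986 / 0.095310 ≈ 11.53.
≈ 12 years.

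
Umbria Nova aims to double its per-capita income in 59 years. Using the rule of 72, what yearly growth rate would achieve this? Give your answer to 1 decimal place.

approximately 1.2%

72 / 59 ≈ 1.22, so about 1.2% per year.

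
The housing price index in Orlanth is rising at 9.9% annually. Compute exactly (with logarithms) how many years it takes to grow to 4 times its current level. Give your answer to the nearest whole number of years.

15 years

t = ln(4) / ln(1 + 0.099) = 1.3863 / 0.094401 ≈ 14.69.
≈ 15 years.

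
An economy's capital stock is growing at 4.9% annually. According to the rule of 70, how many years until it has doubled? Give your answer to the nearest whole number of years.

approximately 14 years

At 4.9%, doubling takes about 70/4.9 = 14.29 years.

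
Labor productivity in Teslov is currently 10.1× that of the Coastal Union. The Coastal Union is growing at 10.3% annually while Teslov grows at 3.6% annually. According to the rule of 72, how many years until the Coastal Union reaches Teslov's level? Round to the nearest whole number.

about 36 years

What matters is the difference: 6.7 pp.
Rule of 72 on the gap: the ratio halves every 72/6.7 ≈ 10.75 years.
A 10.1× gap takes log₂(10.1) ≈ 3.34 halvings to close: 3.34 × 10.75 ≈ 36 years.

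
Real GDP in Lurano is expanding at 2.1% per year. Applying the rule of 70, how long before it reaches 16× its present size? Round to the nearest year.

approximately 133 years

Doubling time ≈ 70/2.1 = 33.33 years.
Getting to 16× needs 4 doublings: 4 × 33.33 ≈ 133 years.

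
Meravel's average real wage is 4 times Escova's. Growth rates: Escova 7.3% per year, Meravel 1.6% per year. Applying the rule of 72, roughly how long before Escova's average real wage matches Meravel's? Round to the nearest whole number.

25 years

What matters is the difference: 5.7 pp.
Rule of 72 on the gap: the ratio halves every 72/5.7 ≈ 12.63 years.
A 4 times gap closes after 2 halvings: 2 × 12.63 ≈ 25 years.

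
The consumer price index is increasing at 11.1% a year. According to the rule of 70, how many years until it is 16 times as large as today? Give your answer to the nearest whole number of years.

25 years

At 11.1% it doubles every 70/11.1 ≈ 6.31 years.
Getting to 16× needs 4 doublings: 4 × 6.31 ≈ 25 years.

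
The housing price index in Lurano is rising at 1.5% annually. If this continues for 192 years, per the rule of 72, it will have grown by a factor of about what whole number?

Doubling time ≈ 72/1.5 = 48.00 years.
192/48.00 ≈ 4 doublings, so about 2^4 = 16×.

roughly 16 times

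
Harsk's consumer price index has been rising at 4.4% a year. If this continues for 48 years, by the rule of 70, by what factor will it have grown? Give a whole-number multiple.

approximately 8 times

At 4.4% one doubling takes ≈ 15.91 years; 48 years is 3 of them, so ×8.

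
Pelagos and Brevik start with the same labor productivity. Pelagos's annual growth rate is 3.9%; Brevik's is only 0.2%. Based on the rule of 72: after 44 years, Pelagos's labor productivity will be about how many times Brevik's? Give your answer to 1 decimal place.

Only the 3.7-point difference matters.
72/3.7 ≈ 19.46 years per doubling of the ratio; 44 years gives 2.26 doublings, so ≈ 4.8×.

approximately 4.8 times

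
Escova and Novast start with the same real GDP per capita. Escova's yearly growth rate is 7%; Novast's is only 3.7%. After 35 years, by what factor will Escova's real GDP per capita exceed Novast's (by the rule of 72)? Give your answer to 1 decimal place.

3.0 times

Rate gap = 7% − 3.7% = 3.3 points.
The ratio doubles every 72/3.3 ≈ 21.82 years.
35/21.82 ≈ 1.60 doublings → ratio ≈ 2^1.60 ≈ 3.0.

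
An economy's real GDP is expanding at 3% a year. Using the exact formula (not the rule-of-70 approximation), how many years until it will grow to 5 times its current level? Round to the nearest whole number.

54 years

t = ln(5) / ln(1 + 0.03) = 1.6094 / 0.029559 ≈ 54.45.
≈ 54 years.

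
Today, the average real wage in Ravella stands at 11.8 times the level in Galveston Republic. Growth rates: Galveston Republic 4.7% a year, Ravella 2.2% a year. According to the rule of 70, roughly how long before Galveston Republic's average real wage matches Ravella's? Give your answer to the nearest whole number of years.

Galveston Republic gains on Ravella at 4.7% − 2.2% = 2.5 points a year.
At that relative rate the gap halves every 70/2.5 ≈ 28.00 years.
An 11.8 times gap takes log₂(11.8) ≈ 3.56 halvings to close: 3.56 × 28.00 ≈ 100 years.

100 years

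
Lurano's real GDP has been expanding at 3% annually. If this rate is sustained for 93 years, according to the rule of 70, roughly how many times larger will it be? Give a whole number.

Doubling time ≈ 70/3 = 23.33 years.
93/23.33 ≈ 4 doublings, so about 2^4 = 16×.

≈ 16 times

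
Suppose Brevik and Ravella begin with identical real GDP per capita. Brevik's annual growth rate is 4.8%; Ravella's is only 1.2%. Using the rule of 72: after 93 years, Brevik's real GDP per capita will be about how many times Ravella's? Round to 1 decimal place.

approximately 25.1 times

Brevik pulls ahead at 3.6 pp per year, so the ratio doubles every 72/3.6 ≈ 20.00 years.
In 93 years that's 4.65 doublings: 2^4.65 ≈ 25.1.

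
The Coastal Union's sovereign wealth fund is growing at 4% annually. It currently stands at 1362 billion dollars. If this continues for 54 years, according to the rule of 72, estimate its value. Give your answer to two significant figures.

approximately 11000 billion dollars

Doubling time ≈ 72/4 = 18.00 years.
54 years is 54/18.00 ≈ 3.00 doublings, a factor of 2^3.00 ≈ 8.00.
1362 × 8.00 ≈ 11000 billion dollars.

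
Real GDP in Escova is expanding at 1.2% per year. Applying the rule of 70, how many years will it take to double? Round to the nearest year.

Doubling time ≈ 70 / 1.2 = 58.33 years.

about 58 years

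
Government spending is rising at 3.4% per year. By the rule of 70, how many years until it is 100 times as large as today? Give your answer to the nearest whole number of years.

around 137 years

At 3.4% it doubles every 70/3.4 ≈ 20.59 years.
100× is log₂ 100 ≈ 6.64 doublings, so ≈ 6.64 × 20.59 = 137 years.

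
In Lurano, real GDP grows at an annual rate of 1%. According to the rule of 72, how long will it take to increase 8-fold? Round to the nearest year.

Doubling time ≈ 72/1 = 72.00 years.
8 = 2^3, so 3 doublings → 216 years.

approximately 216 years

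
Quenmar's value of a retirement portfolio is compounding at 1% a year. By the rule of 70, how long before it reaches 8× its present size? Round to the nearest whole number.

At 1% it doubles every 70/1 ≈ 70.00 years.
Getting to 8× needs 3 doublings: 3 × 70.00 ≈ 210 years.

210 years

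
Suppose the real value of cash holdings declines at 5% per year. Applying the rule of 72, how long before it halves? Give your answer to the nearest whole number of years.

The rule works in reverse for decay: 72/5 ≈ 14.40 years to halve.

≈ 14 years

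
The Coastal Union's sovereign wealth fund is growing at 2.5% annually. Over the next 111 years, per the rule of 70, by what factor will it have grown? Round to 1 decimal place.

15.6 times

Doubling time ≈ 70/2.5 = 28.00 years.
111 years / 28.00 ≈ 3.96 doublings → factor 2^3.96 ≈ 15.6.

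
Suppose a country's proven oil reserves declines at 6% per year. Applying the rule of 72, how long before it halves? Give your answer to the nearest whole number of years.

Falling at 6%, it halves about every 72/6 = 12.00 years.

12 years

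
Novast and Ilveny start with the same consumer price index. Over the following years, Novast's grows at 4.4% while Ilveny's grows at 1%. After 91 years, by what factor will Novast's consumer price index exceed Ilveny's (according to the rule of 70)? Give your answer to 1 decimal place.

roughly 21.4 times

Novast pulls ahead at 3.4 pp per year, so the ratio doubles every 70/3.4 ≈ 20.59 years.
In 91 years that's 4.42 doublings: 2^4.42 ≈ 21.4.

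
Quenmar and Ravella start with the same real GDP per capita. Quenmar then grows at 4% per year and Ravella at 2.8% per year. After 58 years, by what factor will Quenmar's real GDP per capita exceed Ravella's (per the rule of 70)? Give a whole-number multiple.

2 times

Only the 1.2-point difference matters.
70/1.2 ≈ 58.33 years per doubling of the ratio; 58 years gives 0.99 doublings, so ≈ 2×.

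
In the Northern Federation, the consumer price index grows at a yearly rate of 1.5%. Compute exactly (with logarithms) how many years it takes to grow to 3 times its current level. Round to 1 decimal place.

73.8 years

t = ln(3) / ln(1 + 0.015) = 1.0986 / 0.014889 ≈ 73.79.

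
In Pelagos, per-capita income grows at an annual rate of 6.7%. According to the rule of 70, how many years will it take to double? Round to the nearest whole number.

roughly 10 years

70/6.7 ≈ 10.45, so it doubles roughly every 10 years.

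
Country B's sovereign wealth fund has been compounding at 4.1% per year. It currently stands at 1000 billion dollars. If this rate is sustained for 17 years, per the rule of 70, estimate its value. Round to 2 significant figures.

It doubles every 70/4.1 ≈ 17.07 years, so 17 years is 1.00 doublings.
2^1.00 ≈ 2.00; 1000 × 2.00 ≈ 2000 billion dollars.

about 2000 billion dollars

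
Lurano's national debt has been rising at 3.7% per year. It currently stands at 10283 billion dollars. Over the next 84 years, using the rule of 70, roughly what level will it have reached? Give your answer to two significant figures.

approximately 220000 billion dollars

Doubling time ≈ 70/3.7 = 18.92 years.
84 years is 84/18.92 ≈ 4.44 doublings, a factor of 2^4.44 ≈ 21.71.
10283 × 21.71 ≈ 220000 billion dollars.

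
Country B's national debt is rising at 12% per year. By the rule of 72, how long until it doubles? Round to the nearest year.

Doubling time ≈ 72 / 12 = 6.00 years.

about 6 years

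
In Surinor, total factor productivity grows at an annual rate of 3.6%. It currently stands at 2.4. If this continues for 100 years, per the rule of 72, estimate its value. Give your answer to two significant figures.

approximately 77

It doubles every 72/3.6 ≈ 20.00 years, so 100 years is 5.00 doublings.
2^5.00 ≈ 32.00; 2.4 × 32.00 ≈ 77.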